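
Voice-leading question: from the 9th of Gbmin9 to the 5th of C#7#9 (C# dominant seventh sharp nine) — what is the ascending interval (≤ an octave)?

A7

The 9th of Gbmin9 is Ab; the 5th of C#7#9 (C# dominant seventh sharp nine) is G#.
7 letter names make it a seventh; at 12 semitones (a half step wider than major) the quality is augmented.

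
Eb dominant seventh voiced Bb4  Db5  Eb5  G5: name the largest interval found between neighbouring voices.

major 3rd

Adjacent intervals: Bb4→Db5 = minor third; Db5→Eb5 = major second; Eb5→G5 = major third.
The largest is Eb5 to G5, a major third (4 semitones).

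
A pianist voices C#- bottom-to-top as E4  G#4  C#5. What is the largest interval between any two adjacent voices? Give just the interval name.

perfect fourth

Adjacent intervals: E4→G#4 = major third; G#4→C#5 = perfect fourth.
The largest is G#4 to C#5, a perfect fourth (5 semitones).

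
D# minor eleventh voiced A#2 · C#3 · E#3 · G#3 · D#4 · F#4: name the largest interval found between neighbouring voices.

Adjacent intervals: A#2→C#3 = minor third; C#3→E#3 = major third; E#3→G#3 = minor third; G#3→D#4 = perfect fifth; D#4→F#4 = minor third.
The largest is G#3 to D#4, a perfect fifth (7 semitones).

perfect fifth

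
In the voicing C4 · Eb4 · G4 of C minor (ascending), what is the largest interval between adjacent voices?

M3

Adjacent intervals: C4→Eb4 = minor third; Eb4→G4 = major third.
The largest is Eb4 to G4, a major third (4 semitones).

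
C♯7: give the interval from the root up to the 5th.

C♯7 (C♯ dominant seventh): C♯-E♯-G♯-B.
So we need the interval from C♯ up to G♯.
Counting 5 letters and 7 half steps from C♯ gives a perfect fifth.

perfect fifth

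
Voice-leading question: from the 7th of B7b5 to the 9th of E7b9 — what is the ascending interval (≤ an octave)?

B7b5 has A as its 7th, and E7b9 has F as its 9th.
6 letter names make it a sixth; at 8 semitones (a half step narrower than major) the quality is minor.

minor 6th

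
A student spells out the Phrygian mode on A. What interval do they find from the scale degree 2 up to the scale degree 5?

Spelling the Phrygian mode on A: A Bb C D E F G.
The scale degree 2 is Bb and the 5th degree is E.
4 letter names make it a fourth; at 6 semitones (a half step wider than perfect) the quality is augmented.

augmented fourth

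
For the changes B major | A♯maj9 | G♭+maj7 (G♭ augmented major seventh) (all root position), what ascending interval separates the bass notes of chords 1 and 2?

major seventh

The roots are B and A♯.
From B to A♯ is 11 semitones, exactly the major seventh.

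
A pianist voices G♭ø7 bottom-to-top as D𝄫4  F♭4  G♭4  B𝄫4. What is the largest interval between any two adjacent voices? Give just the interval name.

Adjacent intervals: D𝄫4→F♭4 = major third; F♭4→G♭4 = major second; G♭4→B𝄫4 = minor third.
The largest is D𝄫4 to F♭4, a major third (4 semitones).

major third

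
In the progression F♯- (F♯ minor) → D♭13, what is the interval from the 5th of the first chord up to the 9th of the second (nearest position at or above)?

The 5th of F♯- (F♯ minor) is C♯; the 9th of D♭13 is E♭.
3 letter names make it a third; at 2 semitones (a whole step narrower than major) the quality is diminished.

d3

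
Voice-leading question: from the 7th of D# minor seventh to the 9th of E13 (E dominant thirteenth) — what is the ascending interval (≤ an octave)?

P4

The 7th of D# minor seventh is C#; the 9th of E13 (E dominant thirteenth) is F#.
Counting 4 letters and 5 half steps from C# gives a perfect fourth.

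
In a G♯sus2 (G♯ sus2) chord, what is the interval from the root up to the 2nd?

G♯sus2: G♯–A♯–D♯.
So we need the interval from G♯ up to A♯.
Counting 2 letters and 2 half steps from G♯ gives a major second.

major 2nd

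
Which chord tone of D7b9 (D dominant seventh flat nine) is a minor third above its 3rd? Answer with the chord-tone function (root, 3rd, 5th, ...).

5th

The chord tones of D dominant seventh flat nine are D-F#-A-C-Eb.
The 3rd is F#. A minor third above F# is A.
A is the chord's 5th.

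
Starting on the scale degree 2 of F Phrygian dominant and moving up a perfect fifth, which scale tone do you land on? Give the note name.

The scale is F G♭ A B♭ C D♭ E♭.
The scale degree 2 is G♭; a perfect fifth above that is D♭ — scale degree 6.

Db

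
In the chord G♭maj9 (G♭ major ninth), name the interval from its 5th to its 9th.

perfect fifth

G♭maj9 is spelled G♭ B♭ D♭ F A♭.
So we need the interval from D♭ up to A♭.
D♭ up to A♭ spans 5 letter names and 7 semitones — a perfect fifth.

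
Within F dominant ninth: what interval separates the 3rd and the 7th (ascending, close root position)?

diminished fifth

F9 (F dominant ninth): F A C Eb G.
That puts A below Eb.
A up to Eb is 6 semitones, a half step narrower than a perfect fifth, so the interval is diminished.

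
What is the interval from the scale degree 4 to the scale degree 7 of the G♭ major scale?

The scale runs G♭ A♭ B♭ C♭ D♭ E♭ F.
That puts C♭ below F.
From C♭ to F: 6 semitones over a fourth = augmented.

augmented fourth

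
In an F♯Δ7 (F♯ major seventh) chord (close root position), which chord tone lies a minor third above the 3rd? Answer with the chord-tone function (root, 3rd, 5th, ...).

F♯M7 (F♯ major seventh): F♯-A♯-C♯-E♯.
The 3rd is A♯. A minor third above A♯ is C♯.
C♯ is the chord's 5th.

5th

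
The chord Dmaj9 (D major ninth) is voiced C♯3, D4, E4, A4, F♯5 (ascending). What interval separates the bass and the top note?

perfect 18th

The outer voices are C♯3 and F♯5.
From C♯ to F♯ is 29 semitones, exactly the perfect 18th.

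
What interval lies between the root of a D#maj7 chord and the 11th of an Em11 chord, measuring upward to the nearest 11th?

diminished fifth

The root of D#maj7 is D#; the 11th of Em11 is A.
5 letter names make it a fifth; at 6 semitones (a half step narrower than perfect) the quality is diminished.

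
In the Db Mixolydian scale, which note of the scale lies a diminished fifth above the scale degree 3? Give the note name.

Cb

The scale is Db Eb F Gb Ab Bb Cb.
The scale degree 3 is F; a diminished fifth above that is Cb — scale degree 7.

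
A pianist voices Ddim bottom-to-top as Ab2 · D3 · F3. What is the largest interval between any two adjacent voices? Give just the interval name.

augmented fourth

Adjacent intervals: Ab2→D3 = augmented fourth; D3→F3 = minor third.
The largest is Ab2 to D3, an augmented fourth (6 semitones).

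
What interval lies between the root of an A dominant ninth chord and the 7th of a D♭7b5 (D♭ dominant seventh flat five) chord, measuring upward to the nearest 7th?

A dominant ninth has A as its root, and D♭7b5 (D♭ dominant seventh flat five) has C♭ as its 7th.
From A to C♭: 2 semitones over a third = diminished.

diminished third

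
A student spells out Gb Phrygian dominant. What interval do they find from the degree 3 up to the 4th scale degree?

Spelling Gb Phrygian dominant: Gb Abb Bb Cb Db Ebb Fb.
The degree 3 is Bb and the 4th scale degree is Cb.
2 letter names make it a second; at 1 semitone (a half step narrower than major) the quality is minor.

minor 2nd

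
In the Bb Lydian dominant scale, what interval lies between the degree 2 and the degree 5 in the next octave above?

The scale runs Bb C D E F G Ab.
The degree 2 is C and the degree 5 (up an octave) is F.
Counting 11 letters and 17 half steps from C gives a perfect eleventh.

perfect eleventh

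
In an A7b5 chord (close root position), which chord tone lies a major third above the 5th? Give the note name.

A dominant seventh flat five is spelled A, C♯, E♭, G.
The 5th is E♭. A major third above E♭ is G.
G is the chord's 7th.

G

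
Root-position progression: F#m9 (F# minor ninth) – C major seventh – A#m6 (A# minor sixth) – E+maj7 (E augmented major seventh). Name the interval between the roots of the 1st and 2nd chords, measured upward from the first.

The roots are F# and C.
F# up to C is 6 semitones, a half step narrower than a perfect fifth, so the interval is diminished.

diminished fifth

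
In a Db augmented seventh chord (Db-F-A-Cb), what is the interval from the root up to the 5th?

So we need the interval from Db up to A.
Db up to A is 8 semitones, a half step wider than a perfect fifth, so the interval is augmented.

augmented fifth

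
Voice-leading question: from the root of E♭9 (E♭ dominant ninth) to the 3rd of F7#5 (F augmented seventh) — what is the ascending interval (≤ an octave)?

E♭9 (E♭ dominant ninth) has E♭ as its root, and F7#5 (F augmented seventh) has A as its 3rd.
From E♭ to A: 6 semitones over a fourth = augmented.

augmented fourth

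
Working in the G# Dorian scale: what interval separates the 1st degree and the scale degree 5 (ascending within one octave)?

perfect fifth

The scale runs G# A# B C# D# E# F#.
That puts G# below D#.
From G# to D# is 7 semitones, exactly the perfect fifth.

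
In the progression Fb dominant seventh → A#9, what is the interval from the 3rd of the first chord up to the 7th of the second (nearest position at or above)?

Fb dominant seventh has Ab as its 3rd, and A#9 has G# as its 7th.
7 letter names make it a seventh; at 12 semitones (a half step wider than major) the quality is augmented.

augmented 7th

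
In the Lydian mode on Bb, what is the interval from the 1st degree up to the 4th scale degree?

Spelling the Lydian mode on Bb: Bb C D E F G A.
That puts Bb below E.
4 letter names make it a fourth; at 6 semitones (a half step wider than perfect) the quality is augmented.

augmented fourth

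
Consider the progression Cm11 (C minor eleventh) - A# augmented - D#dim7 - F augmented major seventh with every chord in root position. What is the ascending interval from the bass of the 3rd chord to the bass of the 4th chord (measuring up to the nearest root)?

diminished third

The roots are D# and F.
3 letter names make it a third; at 2 semitones (a whole step narrower than major) the quality is diminished.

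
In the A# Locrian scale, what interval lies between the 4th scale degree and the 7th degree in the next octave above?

P11

Spelling the A# Locrian scale: A# B C# D# E F# G#.
The 4th scale degree is D# and the 7th degree (up an octave) is G#.
Counting 11 letters and 17 half steps from D# gives a perfect eleventh.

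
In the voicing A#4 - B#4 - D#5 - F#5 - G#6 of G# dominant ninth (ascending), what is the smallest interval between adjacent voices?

major second

Adjacent intervals: A#4→B#4 = major second; B#4→D#5 = minor third; D#5→F#5 = minor third; F#5→G#6 = major ninth.
The smallest is A#4 to B#4, a major second (2 semitones).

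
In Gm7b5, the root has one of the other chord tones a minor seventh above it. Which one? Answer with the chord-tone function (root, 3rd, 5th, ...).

7th

Gø (G half-diminished seventh) is spelled G-Bb-Db-F.
The root is G. A minor seventh above G is F.
F is the chord's 7th.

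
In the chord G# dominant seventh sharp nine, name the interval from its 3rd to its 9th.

M7

G# dominant seventh sharp nine is spelled G#-B#-D#-F#-A##.
3rd = B#; 9th = A##.
From B# to A## is 11 semitones, exactly the major seventh.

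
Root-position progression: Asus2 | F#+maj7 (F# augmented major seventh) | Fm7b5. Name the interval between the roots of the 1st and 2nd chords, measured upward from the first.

The roots are A and F#.
Counting 6 letters and 9 half steps from A gives a major sixth.

major sixth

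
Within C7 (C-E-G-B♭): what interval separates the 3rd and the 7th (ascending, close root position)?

d5

3rd = E; 7th = B♭.
E up to B♭ is 6 semitones, a half step narrower than a perfect fifth, so the interval is diminished.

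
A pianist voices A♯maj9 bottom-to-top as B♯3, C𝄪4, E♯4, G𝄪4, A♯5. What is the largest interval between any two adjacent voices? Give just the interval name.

Adjacent intervals: B♯3→C𝄪4 = major second; C𝄪4→E♯4 = minor third; E♯4→G𝄪4 = major third; G𝄪4→A♯5 = minor ninth.
The largest is G𝄪4 to A♯5, a minor ninth (13 semitones).

minor ninth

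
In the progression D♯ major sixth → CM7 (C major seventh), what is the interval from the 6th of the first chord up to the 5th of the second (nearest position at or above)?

diminished 6th

D♯ major sixth has B♯ as its 6th, and CM7 (C major seventh) has G as its 5th.
B♯ up to G is 7 semitones, a whole step narrower than a major sixth, so the interval is diminished.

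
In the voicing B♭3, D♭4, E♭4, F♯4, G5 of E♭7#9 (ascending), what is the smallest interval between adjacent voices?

Adjacent intervals: B♭3→D♭4 = minor third; D♭4→E♭4 = major second; E♭4→F♯4 = augmented second; F♯4→G5 = minor ninth.
The smallest is D♭4 to E♭4, a major second (2 semitones).

major 2nd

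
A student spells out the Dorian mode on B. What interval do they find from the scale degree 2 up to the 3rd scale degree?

Spelling the Dorian mode on B: B C# D E F# G# A.
The scale degree 2 is C# and the degree 3 is D.
2 letter names make it a second; at 1 semitone (a half step narrower than major) the quality is minor.

m2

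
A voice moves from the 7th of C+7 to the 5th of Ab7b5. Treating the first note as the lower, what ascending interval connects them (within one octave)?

diminished fourth

The 7th of C+7 is Bb; the 5th of Ab7b5 is Ebb.
4 letter names make it a fourth; at 4 semitones (a half step narrower than perfect) the quality is diminished.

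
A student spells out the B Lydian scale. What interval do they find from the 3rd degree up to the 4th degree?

major second

B lydian: B C♯ D♯ E♯ F♯ G♯ A♯.
So we need the interval from D♯ up to E♯.
D♯ up to E♯ spans 2 letter names and 2 semitones — a major second.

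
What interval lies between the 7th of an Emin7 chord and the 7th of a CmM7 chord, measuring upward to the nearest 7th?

M6

Emin7 has D as its 7th, and CmM7 has B as its 7th.
From D to B is 9 semitones, exactly the major sixth.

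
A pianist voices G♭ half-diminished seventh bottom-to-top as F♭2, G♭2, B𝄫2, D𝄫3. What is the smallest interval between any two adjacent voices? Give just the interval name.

major second

Adjacent intervals: F♭2→G♭2 = major second; G♭2→B𝄫2 = minor third; B𝄫2→D𝄫3 = minor third.
The smallest is F♭2 to G♭2, a major second (2 semitones).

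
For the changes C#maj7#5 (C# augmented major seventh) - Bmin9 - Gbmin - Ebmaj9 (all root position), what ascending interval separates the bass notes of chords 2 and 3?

diminished sixth

The roots are B and Gb.
B up to Gb is 7 semitones, a whole step narrower than a major sixth, so the interval is diminished.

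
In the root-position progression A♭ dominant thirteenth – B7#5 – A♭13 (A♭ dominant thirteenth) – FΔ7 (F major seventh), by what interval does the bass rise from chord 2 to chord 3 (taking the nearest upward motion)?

The roots are B and A♭.
B up to A♭ is 9 semitones, a whole step narrower than a major seventh, so the interval is diminished.

d7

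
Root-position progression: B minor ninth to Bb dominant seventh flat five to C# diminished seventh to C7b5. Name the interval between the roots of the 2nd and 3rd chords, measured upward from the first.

The roots are Bb and C#.
From Bb to C#: 3 semitones over a second = augmented.

augmented second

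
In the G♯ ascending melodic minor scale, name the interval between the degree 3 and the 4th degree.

The scale runs G♯ A♯ B C♯ D♯ E♯ F𝄪.
That puts B below C♯.
From B to C♯ is 2 semitones, exactly the major second.

major 2nd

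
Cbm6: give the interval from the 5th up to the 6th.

The chord tones of Cbmin6 are Cb–Ebb–Gb–Ab.
So we need the interval from Gb up to Ab.
Gb up to Ab spans 2 letter names and 2 semitones — a major second.

M2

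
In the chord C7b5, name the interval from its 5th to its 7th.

major third

Spelling the chord: C-E-Gb-Bb.
So we need the interval from Gb up to Bb.
Gb up to Bb spans 3 letter names and 4 semitones — a major third.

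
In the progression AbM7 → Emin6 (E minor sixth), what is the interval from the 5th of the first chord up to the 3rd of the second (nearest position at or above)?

major third

AbM7 has Eb as its 5th, and Emin6 (E minor sixth) has G as its 3rd.
From Eb to G is 4 semitones, exactly the major third.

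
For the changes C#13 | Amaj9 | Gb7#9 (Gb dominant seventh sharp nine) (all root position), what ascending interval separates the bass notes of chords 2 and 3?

diminished seventh

The roots are A and Gb.
A up to Gb is 9 semitones, a whole step narrower than a major seventh, so the interval is diminished.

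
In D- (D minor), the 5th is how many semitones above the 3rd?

The chord tones of D minor are D–F–A.
F to A is a major third: 4 semitones.

4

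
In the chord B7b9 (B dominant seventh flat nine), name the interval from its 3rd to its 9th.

diminished 7th

Spelling the chord: B, D#, F#, A, C.
3rd = D#; 9th = C.
From D# to C: 9 semitones over a seventh = diminished.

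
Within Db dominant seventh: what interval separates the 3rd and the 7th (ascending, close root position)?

d5

Db7 is spelled Db F Ab Cb.
The 3rd is F and the 7th is Cb.
F up to Cb is 6 semitones, a half step narrower than a perfect fifth, so the interval is diminished.
That tritone between 3rd and 7th is what gives the dominant seventh its pull toward resolution.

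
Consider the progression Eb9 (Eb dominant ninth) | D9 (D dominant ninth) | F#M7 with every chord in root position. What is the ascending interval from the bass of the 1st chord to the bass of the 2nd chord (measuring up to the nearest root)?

major seventh

The roots are Eb and D.
Counting 7 letters and 11 half steps from Eb gives a major seventh.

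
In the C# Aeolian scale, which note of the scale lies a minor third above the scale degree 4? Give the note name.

A

The scale is C# D# E F# G# A B.
The scale degree 4 is F#; a minor third above that is A — scale degree 6.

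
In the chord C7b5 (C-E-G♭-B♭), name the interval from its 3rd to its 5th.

diminished third

The 3rd is E and the 5th is G♭.
E up to G♭ is 2 semitones, a whole step narrower than a major third, so the interval is diminished.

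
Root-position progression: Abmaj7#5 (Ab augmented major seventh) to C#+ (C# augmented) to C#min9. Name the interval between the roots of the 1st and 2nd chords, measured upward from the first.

The roots are Ab and C#.
Ab up to C# is 5 semitones, a half step wider than a major third, so the interval is augmented.

augmented third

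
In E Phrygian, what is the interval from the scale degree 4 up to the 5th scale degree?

The scale runs E F G A B C D.
Scale degree 4 = A; 5th scale degree = B.
A up to B spans 2 letter names and 2 semitones — a major second.

major 2nd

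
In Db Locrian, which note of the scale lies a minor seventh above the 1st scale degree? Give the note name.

The scale is Db Ebb Fb Gb Abb Bbb Cb.
The 1st scale degree is Db; a minor seventh above that is Cb — scale degree 7.

Cb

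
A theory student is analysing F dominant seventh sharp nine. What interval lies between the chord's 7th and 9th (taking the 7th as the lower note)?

F7#9 is spelled F-A-C-E♭-G♯.
So we need the interval from E♭ up to G♯.
E♭ up to G♯ is 5 semitones, a half step wider than a major third, so the interval is augmented.

augmented 3rd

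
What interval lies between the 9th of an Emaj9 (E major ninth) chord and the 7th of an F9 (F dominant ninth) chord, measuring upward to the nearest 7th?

Emaj9 (E major ninth) has F# as its 9th, and F9 (F dominant ninth) has Eb as its 7th.
F# up to Eb is 9 semitones, a whole step narrower than a major seventh, so the interval is diminished.

d7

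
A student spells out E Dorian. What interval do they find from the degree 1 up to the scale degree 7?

m7

E dorian: E F# G A B C# D.
That puts E below D.
From E to D: 10 semitones over a seventh = minor.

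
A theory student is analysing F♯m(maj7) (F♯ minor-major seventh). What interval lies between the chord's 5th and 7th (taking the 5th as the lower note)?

major third

F♯ minor-major seventh is spelled F♯–A–C♯–E♯.
5th = C♯; 7th = E♯.
From C♯ to E♯ is 4 semitones, exactly the major third.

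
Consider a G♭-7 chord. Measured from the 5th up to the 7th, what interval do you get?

G♭min7 is spelled G♭-B𝄫-D♭-F♭.
That puts D♭ below F♭.
3 letter names make it a third; at 3 semitones (a half step narrower than major) the quality is minor.

minor 3rd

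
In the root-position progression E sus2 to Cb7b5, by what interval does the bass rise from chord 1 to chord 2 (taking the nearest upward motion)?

diminished 6th

The roots are E and Cb.
From E to Cb: 7 semitones over a sixth = diminished.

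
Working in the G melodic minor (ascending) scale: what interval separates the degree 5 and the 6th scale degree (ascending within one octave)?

The scale runs G A Bb C D E F#.
The degree 5 is D and the scale degree 6 is E.
From D to E is 2 semitones, exactly the major second.

major second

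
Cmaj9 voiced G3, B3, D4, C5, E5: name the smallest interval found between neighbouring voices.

minor third

Adjacent intervals: G3→B3 = major third; B3→D4 = minor third; D4→C5 = minor seventh; C5→E5 = major third.
The smallest is B3 to D4, a minor third (3 semitones).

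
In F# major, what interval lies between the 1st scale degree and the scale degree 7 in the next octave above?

Spelling F# major: F# G# A# B C# D# E#.
The 1st scale degree is F# and the scale degree 7 (up an octave) is E#.
F# up to E# spans 14 letter names and 23 semitones — a major fourteenth.

major fourteenth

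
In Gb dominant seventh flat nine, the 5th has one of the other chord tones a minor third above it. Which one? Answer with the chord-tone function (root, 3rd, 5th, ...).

7th

Spelling the chord: Gb, Bb, Db, Fb, Abb.
The 5th is Db. A minor third above Db is Fb.
Fb is the chord's 7th.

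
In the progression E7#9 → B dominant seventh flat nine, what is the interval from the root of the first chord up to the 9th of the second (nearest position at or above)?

E7#9 has E as its root, and B dominant seventh flat nine has C as its 9th.
From E to C: 8 semitones over a sixth = minor.

minor 6th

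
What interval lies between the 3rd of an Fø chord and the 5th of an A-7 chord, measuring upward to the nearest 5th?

A5

The 3rd of Fø is A♭; the 5th of A-7 is E.
A♭ up to E is 8 semitones, a half step wider than a perfect fifth, so the interval is augmented.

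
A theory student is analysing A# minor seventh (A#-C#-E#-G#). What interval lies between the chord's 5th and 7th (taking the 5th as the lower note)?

minor 3rd

The 5th is E# and the 7th is G#.
3 letter names make it a third; at 3 semitones (a half step narrower than major) the quality is minor.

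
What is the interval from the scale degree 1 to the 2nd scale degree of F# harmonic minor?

major 2nd

The scale runs F# G# A B C# D E#.
Scale degree 1 = F#; 2nd degree = G#.
Counting 2 letters and 2 half steps from F# gives a major second.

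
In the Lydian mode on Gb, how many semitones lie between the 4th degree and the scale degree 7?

5

The scale is Gb Ab Bb C Db Eb F.
C up to F is a perfect fourth — 5 semitones.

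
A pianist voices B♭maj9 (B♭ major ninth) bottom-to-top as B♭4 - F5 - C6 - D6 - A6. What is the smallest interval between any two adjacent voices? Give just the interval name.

Adjacent intervals: B♭4→F5 = perfect fifth; F5→C6 = perfect fifth; C6→D6 = major second; D6→A6 = perfect fifth.
The smallest is C6 to D6, a major second (2 semitones).

major second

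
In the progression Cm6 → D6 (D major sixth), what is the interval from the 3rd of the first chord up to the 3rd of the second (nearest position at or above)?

The 3rd of Cm6 is Eb; the 3rd of D6 (D major sixth) is F#.
Eb up to F# is 3 semitones, a half step wider than a major second, so the interval is augmented.

augmented second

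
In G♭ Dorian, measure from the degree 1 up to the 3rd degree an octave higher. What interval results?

G♭ dorian: G♭ A♭ B𝄫 C♭ D♭ E♭ F♭.
That puts G♭ below B𝄫.
G♭ up to B𝄫 is 15 semitones, a half step narrower than a major tenth, so the interval is minor.

minor tenth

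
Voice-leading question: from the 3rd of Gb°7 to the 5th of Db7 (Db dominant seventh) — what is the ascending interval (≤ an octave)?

M7

Gb°7 has Bbb as its 3rd, and Db7 (Db dominant seventh) has Ab as its 5th.
Counting 7 letters and 11 half steps from Bbb gives a major seventh.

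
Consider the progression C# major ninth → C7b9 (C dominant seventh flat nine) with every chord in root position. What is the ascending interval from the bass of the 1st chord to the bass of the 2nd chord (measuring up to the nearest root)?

diminished 8th

The roots are C# and C.
C# up to C is 11 semitones, a half step narrower than a perfect octave, so the interval is diminished.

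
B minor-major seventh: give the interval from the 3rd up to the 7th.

Spelling the chord: B–D–F♯–A♯.
So we need the interval from D up to A♯.
From D to A♯: 8 semitones over a fifth = augmented.

augmented fifth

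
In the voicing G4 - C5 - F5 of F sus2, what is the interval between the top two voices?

Those voices are C5 and F5.
From C to F is 5 semitones, exactly the perfect fourth.

perfect fourth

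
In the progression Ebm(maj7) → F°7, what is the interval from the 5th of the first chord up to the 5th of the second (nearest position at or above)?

minor second

Ebm(maj7) has Bb as its 5th, and F°7 has Cb as its 5th.
From Bb to Cb: 1 semitone over a second = minor.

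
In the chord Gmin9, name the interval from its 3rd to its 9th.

Spelling the chord: G–Bb–D–F–A.
So we need the interval from Bb up to A.
Counting 7 letters and 11 half steps from Bb gives a major seventh.

major 7th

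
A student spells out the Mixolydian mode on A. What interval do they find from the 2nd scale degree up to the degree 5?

perfect fourth

The scale runs A B C# D E F# G.
2nd scale degree = B; 5th degree = E.
From B to E is 5 semitones, exactly the perfect fourth.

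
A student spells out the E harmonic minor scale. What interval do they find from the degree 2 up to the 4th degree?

minor third

The scale runs E F# G A B C D#.
Degree 2 = F#; degree 4 = A.
F# up to A is 3 semitones, a half step narrower than a major third, so the interval is minor.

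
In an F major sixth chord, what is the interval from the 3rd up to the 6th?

The chord tones of F6 (F major sixth) are F-A-C-D.
The 3rd is A and the 6th is D.
Counting 4 letters and 5 half steps from A gives a perfect fourth.

perfect fourth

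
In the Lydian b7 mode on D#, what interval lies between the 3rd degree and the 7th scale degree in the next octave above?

D# lydian dominant: D# E# F## G## A# B# C#.
3rd degree = F##; 7th degree (up an octave) = C#.
F## up to C# is 18 semitones, a half step narrower than a perfect twelfth, so the interval is diminished.

diminished twelfth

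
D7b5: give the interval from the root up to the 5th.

The chord tones of D7b5 are D–F#–Ab–C.
That puts D below Ab.
5 letter names make it a fifth; at 6 semitones (a half step narrower than perfect) the quality is diminished.

d5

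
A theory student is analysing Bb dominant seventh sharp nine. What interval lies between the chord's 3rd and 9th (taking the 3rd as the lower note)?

Spelling the chord: Bb-D-F-Ab-C#.
3rd = D; 9th = C#.
Counting 7 letters and 11 half steps from D gives a major seventh.

major seventh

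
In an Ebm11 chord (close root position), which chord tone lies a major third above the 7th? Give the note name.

F

Spelling the chord: Eb-Gb-Bb-Db-F-Ab.
The 7th is Db. A major third above Db is F.
F is the chord's 9th.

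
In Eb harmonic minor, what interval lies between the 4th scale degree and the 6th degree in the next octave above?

Eb harmonic minor: Eb F Gb Ab Bb Cb D.
The 4th scale degree is Ab and the degree 6 (up an octave) is Cb.
Ab up to Cb is 15 semitones, a half step narrower than a major tenth, so the interval is minor.

minor 10th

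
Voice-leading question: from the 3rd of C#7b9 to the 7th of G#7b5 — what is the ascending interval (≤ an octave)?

minor second

The 3rd of C#7b9 is E#; the 7th of G#7b5 is F#.
E# up to F# is 1 semitone, a half step narrower than a major second, so the interval is minor.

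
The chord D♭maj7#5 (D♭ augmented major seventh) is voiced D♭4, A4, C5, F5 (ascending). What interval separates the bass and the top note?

major tenth

The outer voices are D♭4 and F5.
From D♭ to F is 16 semitones, exactly the major tenth.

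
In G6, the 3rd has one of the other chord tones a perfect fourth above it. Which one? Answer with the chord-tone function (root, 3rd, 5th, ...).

The chord tones of G6 are G–B–D–E.
The 3rd is B. A perfect fourth above B is E.
E is the chord's 6th.

6th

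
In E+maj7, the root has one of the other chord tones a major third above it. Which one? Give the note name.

G#

E augmented major seventh is spelled E, G♯, B♯, D♯.
The root is E. A major third above E is G♯.
G♯ is the chord's 3rd.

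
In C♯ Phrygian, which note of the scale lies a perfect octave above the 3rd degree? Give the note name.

E

The scale is C♯ D E F♯ G♯ A B.
The 3rd degree is E; a perfect octave above that is E — scale degree 3.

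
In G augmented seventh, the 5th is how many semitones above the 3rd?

4

G7#5 is spelled G, B, D#, F.
B to D# is a major third: 4 semitones.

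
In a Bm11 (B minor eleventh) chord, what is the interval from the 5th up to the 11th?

minor seventh

The chord tones of Bm11 are B D F# A C# E.
That puts F# below E.
F# up to E is 10 semitones, a half step narrower than a major seventh, so the interval is minor.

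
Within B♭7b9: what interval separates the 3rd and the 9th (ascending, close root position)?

B♭7b9 (B♭ dominant seventh flat nine): B♭–D–F–A♭–C♭.
So we need the interval from D up to C♭.
7 letter names make it a seventh; at 9 semitones (a whole step narrower than major) the quality is diminished.

diminished seventh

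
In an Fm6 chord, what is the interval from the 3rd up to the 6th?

augmented fourth

Fmin6: F A♭ C D.
The 3rd is A♭ and the 6th is D.
4 letter names make it a fourth; at 6 semitones (a half step wider than perfect) the quality is augmented.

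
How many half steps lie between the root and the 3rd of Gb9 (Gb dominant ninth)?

Gb9 is spelled Gb Bb Db Fb Ab.
Gb to Bb is a major third: 4 semitones.

4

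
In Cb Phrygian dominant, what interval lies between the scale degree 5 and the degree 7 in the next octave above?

Cb phrygian dominant: Cb Dbb Eb Fb Gb Abb Bbb.
That puts Gb below Bbb.
From Gb to Bbb: 15 semitones over a tenth = minor.

m10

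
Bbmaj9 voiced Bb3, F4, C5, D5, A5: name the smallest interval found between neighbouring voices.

Adjacent intervals: Bb3→F4 = perfect fifth; F4→C5 = perfect fifth; C5→D5 = major second; D5→A5 = perfect fifth.
The smallest is C5 to D5, a major second (2 semitones).

M2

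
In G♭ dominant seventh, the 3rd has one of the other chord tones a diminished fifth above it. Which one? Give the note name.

The chord tones of G♭ dominant seventh are G♭ B♭ D♭ F♭.
The 3rd is B♭. A diminished fifth above B♭ is F♭.
F♭ is the chord's 7th.

Fb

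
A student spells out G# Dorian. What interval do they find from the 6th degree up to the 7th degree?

Spelling G# Dorian: G# A# B C# D# E# F#.
That puts E# below F#.
E# up to F# is 1 semitone, a half step narrower than a major second, so the interval is minor.

m2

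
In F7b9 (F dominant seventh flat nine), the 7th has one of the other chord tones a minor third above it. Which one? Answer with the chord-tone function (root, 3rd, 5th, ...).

The chord tones of F7b9 are F-A-C-E♭-G♭.
The 7th is E♭. A minor third above E♭ is G♭.
G♭ is the chord's 9th.

9th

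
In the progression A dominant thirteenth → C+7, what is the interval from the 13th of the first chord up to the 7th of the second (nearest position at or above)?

d4

The 13th of A dominant thirteenth is F♯; the 7th of C+7 is B♭.
F♯ up to B♭ is 4 semitones, a half step narrower than a perfect fourth, so the interval is diminished.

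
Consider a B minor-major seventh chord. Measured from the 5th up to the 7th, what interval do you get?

major 3rd

The chord tones of BmM7 are B–D–F#–A#.
5th = F#; 7th = A#.
Counting 3 letters and 4 half steps from F# gives a major third.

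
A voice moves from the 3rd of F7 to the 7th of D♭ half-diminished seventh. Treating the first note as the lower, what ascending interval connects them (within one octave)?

diminished 3rd

F7 has A as its 3rd, and D♭ half-diminished seventh has C♭ as its 7th.
A up to C♭ is 2 semitones, a whole step narrower than a major third, so the interval is diminished.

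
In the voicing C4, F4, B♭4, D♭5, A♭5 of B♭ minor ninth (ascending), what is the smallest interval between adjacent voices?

minor third

Adjacent intervals: C4→F4 = perfect fourth; F4→B♭4 = perfect fourth; B♭4→D♭5 = minor third; D♭5→A♭5 = perfect fifth.
The smallest is B♭4 to D♭5, a minor third (3 semitones).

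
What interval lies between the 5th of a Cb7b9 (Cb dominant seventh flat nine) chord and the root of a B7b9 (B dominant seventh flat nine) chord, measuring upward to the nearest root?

augmented third

Cb7b9 (Cb dominant seventh flat nine) has Gb as its 5th, and B7b9 (B dominant seventh flat nine) has B as its root.
Gb up to B is 5 semitones, a half step wider than a major third, so the interval is augmented.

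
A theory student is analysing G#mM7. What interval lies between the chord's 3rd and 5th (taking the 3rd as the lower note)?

The chord tones of G#m(maj7) (G# minor-major seventh) are G#, B, D#, F##.
So we need the interval from B up to D#.
Counting 3 letters and 4 half steps from B gives a major third.

major third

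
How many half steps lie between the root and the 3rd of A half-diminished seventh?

Am7b5 (A half-diminished seventh) is spelled A, C, Eb, G.
A to C is a minor third: 3 semitones.

3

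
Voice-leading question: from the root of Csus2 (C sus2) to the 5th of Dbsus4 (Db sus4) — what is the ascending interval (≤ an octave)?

minor 6th

The root of Csus2 (C sus2) is C; the 5th of Dbsus4 (Db sus4) is Ab.
C up to Ab is 8 semitones, a half step narrower than a major sixth, so the interval is minor.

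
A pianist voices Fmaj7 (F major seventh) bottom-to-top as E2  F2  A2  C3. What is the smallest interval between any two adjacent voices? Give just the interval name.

minor second

Adjacent intervals: E2→F2 = minor second; F2→A2 = major third; A2→C3 = minor third.
The smallest is E2 to F2, a minor second (1 semitone).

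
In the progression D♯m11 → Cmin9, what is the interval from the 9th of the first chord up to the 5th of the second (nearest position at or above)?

diminished third

The 9th of D♯m11 is E♯; the 5th of Cmin9 is G.
E♯ up to G is 2 semitones, a whole step narrower than a major third, so the interval is diminished.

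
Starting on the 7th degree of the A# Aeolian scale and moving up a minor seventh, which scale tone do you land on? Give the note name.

F#

The scale is A# B# C# D# E# F# G#.
The 7th degree is G#; a minor seventh above that is F# — scale degree 6.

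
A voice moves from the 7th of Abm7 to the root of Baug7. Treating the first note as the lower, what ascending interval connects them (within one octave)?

augmented third

Abm7 has Gb as its 7th, and Baug7 has B as its root.
3 letter names make it a third; at 5 semitones (a half step wider than major) the quality is augmented.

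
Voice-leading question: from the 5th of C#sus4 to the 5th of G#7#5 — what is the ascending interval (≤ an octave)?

augmented fifth

The 5th of C#sus4 is G#; the 5th of G#7#5 is D##.
From G# to D##: 8 semitones over a fifth = augmented.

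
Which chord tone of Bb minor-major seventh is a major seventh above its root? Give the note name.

The chord tones of Bbm(maj7) (Bb minor-major seventh) are Bb-Db-F-A.
The root is Bb. A major seventh above Bb is A.
A is the chord's 7th.

A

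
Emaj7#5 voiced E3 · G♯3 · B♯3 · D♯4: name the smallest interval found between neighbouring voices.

minor 3rd

Adjacent intervals: E3→G♯3 = major third; G♯3→B♯3 = major third; B♯3→D♯4 = minor third.
The smallest is B♯3 to D♯4, a minor third (3 semitones).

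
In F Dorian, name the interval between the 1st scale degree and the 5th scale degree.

perfect fifth

The scale runs F G Ab Bb C D Eb.
So we need the interval from F up to C.
F up to C spans 5 letter names and 7 semitones — a perfect fifth.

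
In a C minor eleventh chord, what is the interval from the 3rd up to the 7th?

P5

Spelling the chord: C E♭ G B♭ D F.
So we need the interval from E♭ up to B♭.
From E♭ to B♭ is 7 semitones, exactly the perfect fifth.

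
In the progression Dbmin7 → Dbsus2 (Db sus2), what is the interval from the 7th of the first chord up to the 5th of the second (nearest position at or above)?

major 6th

The 7th of Dbmin7 is Cb; the 5th of Dbsus2 (Db sus2) is Ab.
Cb up to Ab spans 6 letter names and 9 semitones — a major sixth.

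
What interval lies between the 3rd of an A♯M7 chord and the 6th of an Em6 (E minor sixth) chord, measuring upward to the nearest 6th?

diminished octave

A♯M7 has C𝄪 as its 3rd, and Em6 (E minor sixth) has C♯ as its 6th.
C𝄪 up to C♯ is 11 semitones, a half step narrower than a perfect octave, so the interval is diminished.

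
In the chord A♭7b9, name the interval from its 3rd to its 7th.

diminished fifth

Spelling the chord: A♭ C E♭ G♭ B𝄫.
So we need the interval from C up to G♭.
5 letter names make it a fifth; at 6 semitones (a half step narrower than perfect) the quality is diminished.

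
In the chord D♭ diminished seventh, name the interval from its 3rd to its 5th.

Spelling the chord: D♭, F♭, A𝄫, C𝄫.
3rd = F♭; 5th = A𝄫.
F♭ up to A𝄫 is 3 semitones, a half step narrower than a major third, so the interval is minor.

minor 3rd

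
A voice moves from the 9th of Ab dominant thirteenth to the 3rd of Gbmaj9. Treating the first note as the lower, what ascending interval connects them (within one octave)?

perfect 1st

Ab dominant thirteenth has Bb as its 9th, and Gbmaj9 has Bb as its 3rd.
Counting 1 letters and 0 half steps from Bb gives a perfect unison.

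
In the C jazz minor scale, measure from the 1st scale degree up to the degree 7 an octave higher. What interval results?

Spelling the C jazz minor scale: C D E♭ F G A B.
The 1st scale degree is C and the 7th scale degree (up an octave) is B.
Counting 14 letters and 23 half steps from C gives a major fourteenth.

M14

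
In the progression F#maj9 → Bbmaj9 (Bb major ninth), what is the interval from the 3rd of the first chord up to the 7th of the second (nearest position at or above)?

diminished octave

F#maj9 has A# as its 3rd, and Bbmaj9 (Bb major ninth) has A as its 7th.
A# up to A is 11 semitones, a half step narrower than a perfect octave, so the interval is diminished.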